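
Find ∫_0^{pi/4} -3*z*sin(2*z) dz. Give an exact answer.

Integrate by parts once (u = z, dv = -3*sin(2*z) dz).
An antiderivative is F(z) = 3*z*cos(2*z)/2 - 3*sin(2*z)/4.
Then F(pi/4) - F(0) = (-3/4) - (0) = -3/4.

-3/4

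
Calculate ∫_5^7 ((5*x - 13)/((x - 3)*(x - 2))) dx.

-3*log(3) + 2*log(2) + 3*log(5)

Factor the denominator: x**2 - 5*x + 6 = (x - 2)(x - 3).
Partial fractions: (5*x - 13)/((x - 3)*(x - 2)) = 3/(x - 2) + 2/(x - 3).
An antiderivative is F(x) = 2*log(x - 3) + 3*log(x - 2).
Then F(7) - F(5) = (4*log(2) + 3*log(5)) - (2*log(2) + 3*log(3)) = -3*log(3) + 2*log(2) + 3*log(5).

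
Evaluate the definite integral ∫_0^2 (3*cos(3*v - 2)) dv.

Let u = 3*v - 2, so du = 3 dv. When v = 0, u = -2; when v = 2, u = 4.
The integral becomes ∫ cos(u) du from -2 to 4, with antiderivative sin(u).
Back in v: F(v) = sin(3*v - 2).
Then F(2) - F(0) = (sin(4)) - (-sin(2)) = sin(4) + sin(2).

sin(4) + sin(2)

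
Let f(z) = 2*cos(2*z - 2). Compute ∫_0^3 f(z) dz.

sin(4) + sin(2)

Let u = 2*z - 2, so du = 2 dz. When z = 0, u = -2; when z = 3, u = 4.
The integral becomes ∫ cos(u) du from -2 to 4, with antiderivative sin(u).
Back in z: F(z) = sin(2*z - 2).
Then F(3) - F(0) = (sin(4)) - (-sin(2)) = sin(4) + sin(2).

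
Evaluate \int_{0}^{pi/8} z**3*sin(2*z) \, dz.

Integrate by parts 3 times (u = z^3, dv = sin(2*z) dz).
An antiderivative is F(z) = -z**3*cos(2*z)/2 + 3*z**2*sin(2*z)/4 + 3*z*cos(2*z)/4 - 3*sin(2*z)/8.
Then F(pi/8) - F(0) = (sqrt(2)*(-384 - pi**3 + 12*pi**2 + 96*pi)/2048) - (0) = sqrt(2)*(-384 - pi**3 + 12*pi**2 + 96*pi)/2048.

sqrt(2)*(-384 - pi**3 + 12*pi**2 + 96*pi)/2048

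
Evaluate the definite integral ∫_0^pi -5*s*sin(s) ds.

-5*pi

Integrate by parts once (u = s, dv = -5*sin(s) ds).
An antiderivative is F(s) = 5*s*cos(s) - 5*sin(s).
Then F(pi) - F(0) = (-5*pi) - (0) = -5*pi.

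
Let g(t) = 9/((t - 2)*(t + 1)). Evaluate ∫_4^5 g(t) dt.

-6*log(2) + 3*log(5)

Factor the denominator: t**2 - t - 2 = (t + 1)(t - 2).
Partial fractions: 9/((t - 2)*(t + 1)) = -3/(t + 1) + 3/(t - 2).
An antiderivative is F(t) = 3*log(t - 2) - 3*log(t + 1).
Then F(5) - F(4) = (-log(8)) - (-3*log(5) + 3*log(2)) = -6*log(2) + 3*log(5).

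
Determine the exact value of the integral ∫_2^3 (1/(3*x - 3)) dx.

log(2)/3

An antiderivative is F(x) = log(3*x - 3)/3.
Then F(3) - F(2) = (log(6)/3) - (log(3)/3) = log(2)/3.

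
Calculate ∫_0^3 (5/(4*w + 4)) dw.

5*log(2)/2

An antiderivative is F(w) = 5*log(4*w + 4)/4.
Then F(3) - F(0) = (log(32)) - (5*log(2)/2) = 5*log(2)/2.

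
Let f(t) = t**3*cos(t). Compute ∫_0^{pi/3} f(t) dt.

Integrate by parts 3 times (u = t^3, dv = cos(t) dt).
An antiderivative is F(t) = t**3*sin(t) + 3*t**2*cos(t) - 6*t*sin(t) - 6*cos(t).
Then F(pi/3) - F(0) = (-sqrt(3)*pi - 3 + sqrt(3)*pi**3/54 + pi**2/6) - (-6) = -sqrt(3)*pi + sqrt(3)*pi**3/54 + pi**2/6 + 3.

-sqrt(3)*pi + sqrt(3)*pi**3/54 + pi**2/6 + 3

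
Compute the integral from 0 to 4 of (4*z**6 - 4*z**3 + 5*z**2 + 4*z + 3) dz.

194396/21

By the power rule, an antiderivative is F(z) = 4*z**7/7 - z**4 + 5*z**3/3 + 2*z**2 + 3*z.
Then F(4) - F(0) = (194396/21) - (0) = 194396/21.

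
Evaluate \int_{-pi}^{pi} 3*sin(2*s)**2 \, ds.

Use the identity sin^2(2*s) = (1 - cos(4*s))/2.
An antiderivative is F(s) = 3*s/2 - 3*sin(4*s)/8.
Then F(pi) - F(-pi) = (3*pi/2) - (-3*pi/2) = 3*pi.

3*pi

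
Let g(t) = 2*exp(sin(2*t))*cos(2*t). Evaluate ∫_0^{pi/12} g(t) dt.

-1 + exp(1/2)

Let u = sin(2*t), so du = 2*cos(2*t) dt. When t = 0, u = 0; when t = pi/12, u = 1/2.
The integral becomes ∫ exp(u) du from 0 to 1/2, with antiderivative exp(u).
Back in t: F(t) = exp(sin(2*t)).
Then F(pi/12) - F(0) = (exp(1/2)) - (1) = -1 + exp(1/2).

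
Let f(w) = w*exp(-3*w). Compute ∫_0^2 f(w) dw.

(-7 + exp(6))*exp(-6)/9

Integrate by parts once (u = w, dv = exp(-3*w) dw).
An antiderivative is F(w) = (-3*w - 1)*exp(-3*w)/9.
Then F(2) - F(0) = (-7*exp(-6)/9) - (-1/9) = (-7 + exp(6))*exp(-6)/9.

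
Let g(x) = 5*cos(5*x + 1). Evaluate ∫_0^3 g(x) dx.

-sin(1) + sin(16)

Let u = 5*x + 1, so du = 5 dx. When x = 0, u = 1; when x = 3, u = 16.
The integral becomes ∫ cos(u) du from 1 to 16, with antiderivative sin(u).
Back in x: F(x) = sin(5*x + 1).
Then F(3) - F(0) = (sin(16)) - (sin(1)) = -sin(1) + sin(16).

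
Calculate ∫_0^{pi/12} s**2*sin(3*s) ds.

-2/27 - sqrt(2)*pi**2/864 + sqrt(2)*pi/108 + sqrt(2)/27

Integrate by parts twice (u = s^2, dv = sin(3*s) ds).
An antiderivative is F(s) = -s**2*cos(3*s)/3 + 2*s*sin(3*s)/9 + 2*cos(3*s)/27.
Then F(pi/12) - F(0) = (sqrt(2)*(-pi**2 + 8*pi + 32)/864) - (2/27) = -2/27 - sqrt(2)*pi**2/864 + sqrt(2)*pi/108 + sqrt(2)/27.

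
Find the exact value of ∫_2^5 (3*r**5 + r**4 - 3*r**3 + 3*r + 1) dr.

159537/20

By the power rule, an antiderivative is F(r) = r**6/2 + r**5/5 - 3*r**4/4 + 3*r**2/2 + r.
Then F(5) - F(2) = (32045/4) - (172/5) = 159537/20.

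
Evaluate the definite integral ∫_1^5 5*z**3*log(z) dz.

-195 + 3125*log(5)/4

Integrate by parts once (u = ln z, dv = 5*z**3 dz).
An antiderivative is F(z) = 5*z**4*(4*log(z) - 1)/16.
Then F(5) - F(1) = (-3125/16 + 3125*log(5)/4) - (-5/16) = -195 + 3125*log(5)/4.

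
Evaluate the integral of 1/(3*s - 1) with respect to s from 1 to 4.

-log(2)/3 + log(11)/3

An antiderivative is F(s) = log(3*s - 1)/3.
Then F(4) - F(1) = (log(11)/3) - (log(2)/3) = -log(2)/3 + log(11)/3.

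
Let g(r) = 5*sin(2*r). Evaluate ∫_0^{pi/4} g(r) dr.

An antiderivative is F(r) = -5*cos(2*r)/2.
Then F(pi/4) - F(0) = (0) - (-5/2) = 5/2.

5/2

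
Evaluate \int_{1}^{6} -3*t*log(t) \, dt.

-54*log(3) - 54*log(2) + 105/4

Integrate by parts once (u = ln t, dv = -3*t dt).
An antiderivative is F(t) = -3*t**2*(2*log(t) - 1)/4.
Then F(6) - F(1) = (-54*log(3) - 54*log(2) + 27) - (3/4) = -54*log(3) - 54*log(2) + 105/4.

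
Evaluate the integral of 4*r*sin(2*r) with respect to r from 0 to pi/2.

pi

Integrate by parts once (u = r, dv = 4*sin(2*r) dr).
An antiderivative is F(r) = -2*r*cos(2*r) + sin(2*r).
Then F(pi/2) - F(0) = (pi) - (0) = pi.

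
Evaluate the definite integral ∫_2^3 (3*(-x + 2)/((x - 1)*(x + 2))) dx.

-4*log(5) + 9*log(2)

Factor the denominator: x**2 + x - 2 = (x + 2)(x - 1).
Partial fractions: 3*(-x + 2)/((x - 1)*(x + 2)) = -4/(x + 2) + 1/(x - 1).
An antiderivative is F(x) = log(x - 1) - 4*log(x + 2).
Then F(3) - F(2) = (-4*log(5) + log(2)) - (-8*log(2)) = -4*log(5) + 9*log(2).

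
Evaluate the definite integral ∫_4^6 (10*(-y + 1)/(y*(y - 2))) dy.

-5*log(3)

Factor the denominator: y**2 - 2*y = y(y - 2).
Partial fractions: 10*(-y + 1)/(y*(y - 2)) = -5/y - 5/(y - 2).
An antiderivative is F(y) = -5*log(y) - 5*log(y - 2).
Then F(6) - F(4) = (-15*log(2) - 5*log(3)) - (-15*log(2)) = -5*log(3).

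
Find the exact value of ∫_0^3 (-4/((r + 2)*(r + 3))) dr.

-4*log(5) + 8*log(2)

Factor the denominator: r**2 + 5*r + 6 = (r + 3)(r + 2).
Partial fractions: -4/((r + 2)*(r + 3)) = 4/(r + 3) - 4/(r + 2).
An antiderivative is F(r) = -4*log(r + 2) + 4*log(r + 3).
Then F(3) - F(0) = (-4*log(5) + 4*log(2) + 4*log(3)) - (log(81/16)) = -4*log(5) + 8*log(2).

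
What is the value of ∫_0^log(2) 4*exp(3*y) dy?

Let u = exp(y), so du = exp(y) dy. When y = 0, u = 1; when y = log(2), u = 2.
The integral becomes 4·∫ u**2 du from 1 to 2, with antiderivative 4*u**3/3.
Back in y: F(y) = 4*exp(3*y)/3.
Then F(log(2)) - F(0) = (32/3) - (4/3) = 28/3.

28/3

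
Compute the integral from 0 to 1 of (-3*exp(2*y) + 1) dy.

An antiderivative is F(y) = -3*exp(2*y)/2 + y.
Then F(1) - F(0) = (1 - 3*exp(2)/2) - (-3/2) = 5/2 - 3*exp(2)/2.

5/2 - 3*exp(2)/2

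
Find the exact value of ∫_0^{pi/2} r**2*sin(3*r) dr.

-pi/9 - 2/27

Integrate by parts twice (u = r^2, dv = sin(3*r) dr).
An antiderivative is F(r) = -r**2*cos(3*r)/3 + 2*r*sin(3*r)/9 + 2*cos(3*r)/27.
Then F(pi/2) - F(0) = (-pi/9) - (2/27) = -pi/9 - 2/27.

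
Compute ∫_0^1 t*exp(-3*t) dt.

Integrate by parts once (u = t, dv = exp(-3*t) dt).
An antiderivative is F(t) = (-3*t - 1)*exp(-3*t)/9.
Then F(1) - F(0) = (-4*exp(-3)/9) - (-1/9) = (-4 + exp(3))*exp(-3)/9.

(-4 + exp(3))*exp(-3)/9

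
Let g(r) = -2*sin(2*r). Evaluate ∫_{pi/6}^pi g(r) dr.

An antiderivative is F(r) = cos(2*r).
Then F(pi) - F(pi/6) = (1) - (1/2) = 1/2.

1/2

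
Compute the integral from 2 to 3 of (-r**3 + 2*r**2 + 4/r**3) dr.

-119/36

By the power rule, an antiderivative is F(r) = -r**4/4 + 2*r**3/3 - 2/r**2.
Then F(3) - F(2) = (-89/36) - (5/6) = -119/36.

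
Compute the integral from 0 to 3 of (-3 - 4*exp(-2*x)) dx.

-11 + 2*exp(-6)

An antiderivative is F(x) = -3*x + 2*exp(-2*x).
Then F(3) - F(0) = (-9 + 2*exp(-6)) - (2) = -11 + 2*exp(-6).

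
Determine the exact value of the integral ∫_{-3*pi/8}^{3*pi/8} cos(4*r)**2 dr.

Use the identity cos^2(4*r) = (1 + cos(8*r))/2.
An antiderivative is F(r) = r/2 + sin(8*r)/16.
Then F(3*pi/8) - F(-3*pi/8) = (3*pi/16) - (-3*pi/16) = 3*pi/8.

3*pi/8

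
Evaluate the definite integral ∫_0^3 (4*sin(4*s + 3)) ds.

cos(3) - cos(15)

Let u = 4*s + 3, so du = 4 ds. When s = 0, u = 3; when s = 3, u = 15.
The integral becomes ∫ sin(u) du from 3 to 15, with antiderivative -cos(u).
Back in s: F(s) = -cos(4*s + 3).
Then F(3) - F(0) = (-cos(15)) - (-cos(3)) = cos(3) - cos(15).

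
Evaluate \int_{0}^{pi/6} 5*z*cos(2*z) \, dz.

-5/8 + 5*sqrt(3)*pi/24

Integrate by parts once (u = z, dv = 5*cos(2*z) dz).
An antiderivative is F(z) = 5*z*sin(2*z)/2 + 5*cos(2*z)/4.
Then F(pi/6) - F(0) = (5/8 + 5*sqrt(3)*pi/24) - (5/4) = -5/8 + 5*sqrt(3)*pi/24.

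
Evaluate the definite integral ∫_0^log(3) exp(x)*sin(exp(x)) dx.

Let u = exp(x), so du = exp(x) dx. When x = 0, u = 1; when x = log(3), u = 3.
The integral becomes ∫ sin(u) du from 1 to 3, with antiderivative -cos(u).
Back in x: F(x) = -cos(exp(x)).
Then F(log(3)) - F(0) = (-cos(3)) - (-cos(1)) = cos(1) - cos(3).

cos(1) - cos(3)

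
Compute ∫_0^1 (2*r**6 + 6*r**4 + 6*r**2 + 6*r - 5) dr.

By the power rule, an antiderivative is F(r) = 2*r**7/7 + 6*r**5/5 + 2*r**3 + 3*r**2 - 5*r.
Then F(1) - F(0) = (52/35) - (0) = 52/35.

52/35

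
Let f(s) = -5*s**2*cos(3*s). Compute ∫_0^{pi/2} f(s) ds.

-10/27 + 5*pi**2/12

Integrate by parts twice (u = s^2, dv = -5*cos(3*s) ds).
An antiderivative is F(s) = -5*s**2*sin(3*s)/3 - 10*s*cos(3*s)/9 + 10*sin(3*s)/27.
Then F(pi/2) - F(0) = (-10/27 + 5*pi**2/12) - (0) = -10/27 + 5*pi**2/12.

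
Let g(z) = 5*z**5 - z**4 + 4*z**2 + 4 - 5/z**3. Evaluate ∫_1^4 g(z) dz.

528249/160

By the power rule, an antiderivative is F(z) = 5*z**6/6 - z**5/5 + 4*z**3/3 + 4*z + 5/(2*z**2).
Then F(4) - F(1) = (1588811/480) - (127/15) = 528249/160.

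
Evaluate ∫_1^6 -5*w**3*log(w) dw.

Integrate by parts once (u = ln w, dv = -5*w**3 dw).
An antiderivative is F(w) = -5*w**4*(4*log(w) - 1)/16.
Then F(6) - F(1) = (-1620*log(3) - 1620*log(2) + 405) - (5/16) = -1620*log(3) - 1620*log(2) + 6475/16.

-1620*log(3) - 1620*log(2) + 6475/16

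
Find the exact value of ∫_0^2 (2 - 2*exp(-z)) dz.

2*exp(-2) + 2

An antiderivative is F(z) = 2*z + 2*exp(-z).
Then F(2) - F(0) = (2*exp(-2) + 4) - (2) = 2*exp(-2) + 2.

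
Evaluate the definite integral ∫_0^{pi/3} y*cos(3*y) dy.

Integrate by parts once (u = y, dv = cos(3*y) dy).
An antiderivative is F(y) = y*sin(3*y)/3 + cos(3*y)/9.
Then F(pi/3) - F(0) = (-1/9) - (1/9) = -2/9.

-2/9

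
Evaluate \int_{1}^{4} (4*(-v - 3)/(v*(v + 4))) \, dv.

Factor the denominator: v**2 + 4*v = (v + 4)v.
Partial fractions: 4*(-v - 3)/(v*(v + 4)) = -1/(v + 4) - 3/v.
An antiderivative is F(v) = -3*log(v) - log(v + 4).
Then F(4) - F(1) = (-9*log(2)) - (-log(5)) = -9*log(2) + log(5).

-9*log(2) + log(5)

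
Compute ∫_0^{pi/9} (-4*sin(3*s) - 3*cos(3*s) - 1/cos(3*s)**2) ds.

-5*sqrt(3)/6 - 2/3

An antiderivative is F(s) = -sin(3*s) + 4*cos(3*s)/3 - tan(3*s)/3.
Then F(pi/9) - F(0) = (2/3 - 5*sqrt(3)/6) - (4/3) = -5*sqrt(3)/6 - 2/3.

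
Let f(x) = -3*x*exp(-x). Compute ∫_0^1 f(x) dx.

-3 + 6*exp(-1)

Integrate by parts once (u = x, dv = -3*exp(-x) dx).
An antiderivative is F(x) = (3*x + 3)*exp(-x).
Then F(1) - F(0) = (6*exp(-1)) - (3) = -3 + 6*exp(-1).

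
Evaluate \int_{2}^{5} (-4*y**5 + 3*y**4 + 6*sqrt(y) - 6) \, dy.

By the power rule, an antiderivative is F(y) = -2*y**6/3 + 3*y**5/5 + 4*y**(3/2) - 6*y.
Then F(5) - F(2) = (-25715/3 + 20*sqrt(5)) - (-532/15 + 8*sqrt(2)) = -42681/5 - 8*sqrt(2) + 20*sqrt(5).

-42681/5 - 8*sqrt(2) + 20*sqrt(5)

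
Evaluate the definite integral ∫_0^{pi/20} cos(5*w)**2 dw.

1/20 + pi/40

Use the identity cos^2(5*w) = (1 + cos(10*w))/2.
An antiderivative is F(w) = w/2 + sin(10*w)/20.
Then F(pi/20) - F(0) = (1/20 + pi/40) - (0) = 1/20 + pi/40.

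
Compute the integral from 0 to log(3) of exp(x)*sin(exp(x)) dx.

Let u = exp(x), so du = exp(x) dx. When x = 0, u = 1; when x = log(3), u = 3.
The integral becomes ∫ sin(u) du from 1 to 3, with antiderivative -cos(u).
Back in x: F(x) = -cos(exp(x)).
Then F(log(3)) - F(0) = (-cos(3)) - (-cos(1)) = cos(1) - cos(3).

cos(1) - cos(3)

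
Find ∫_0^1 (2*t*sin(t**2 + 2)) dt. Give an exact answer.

cos(2) - cos(3)

Let u = t**2 + 2, so du = 2*t dt. When t = 0, u = 2; when t = 1, u = 3.
The integral becomes ∫ sin(u) du from 2 to 3, with antiderivative -cos(u).
Back in t: F(t) = -cos(t**2 + 2).
Then F(1) - F(0) = (-cos(3)) - (-cos(2)) = cos(2) - cos(3).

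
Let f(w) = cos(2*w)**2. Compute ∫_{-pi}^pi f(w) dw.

Use the identity cos^2(2*w) = (1 + cos(4*w))/2.
An antiderivative is F(w) = w/2 + sin(4*w)/8.
Then F(pi) - F(-pi) = (pi/2) - (-pi/2) = pi.

pi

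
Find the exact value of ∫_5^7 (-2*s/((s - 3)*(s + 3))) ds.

log(2/5)

Factor the denominator: s**2 - 9 = (s + 3)(s - 3).
Partial fractions: -2*s/((s - 3)*(s + 3)) = -1/(s + 3) - 1/(s - 3).
An antiderivative is F(s) = -log(s - 3) - log(s + 3).
Then F(7) - F(5) = (-log(40)) - (-log(16)) = log(2/5).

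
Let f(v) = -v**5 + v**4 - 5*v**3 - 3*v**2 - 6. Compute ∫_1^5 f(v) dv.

By the power rule, an antiderivative is F(v) = -v**6/6 + v**5/5 - 5*v**4/4 - v**3 - 6*v.
Then F(5) - F(1) = (-34985/12) - (-493/60) = -14536/5.

-14536/5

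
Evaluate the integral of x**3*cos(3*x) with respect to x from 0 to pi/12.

-sqrt(2)/27 - sqrt(2)*pi/108 + sqrt(2)*pi**3/10368 + sqrt(2)*pi**2/864 + 2/27

Integrate by parts 3 times (u = x^3, dv = cos(3*x) dx).
An antiderivative is F(x) = x**3*sin(3*x)/3 + x**2*cos(3*x)/3 - 2*x*sin(3*x)/9 - 2*cos(3*x)/27.
Then F(pi/12) - F(0) = (sqrt(2)*(-384 - 96*pi + pi**3 + 12*pi**2)/10368) - (-2/27) = -sqrt(2)/27 - sqrt(2)*pi/108 + sqrt(2)*pi**3/10368 + sqrt(2)*pi**2/864 + 2/27.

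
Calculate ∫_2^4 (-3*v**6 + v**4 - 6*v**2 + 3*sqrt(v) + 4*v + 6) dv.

By the power rule, an antiderivative is F(v) = -3*v**7/7 + v**5/5 + 2*v**(3/2) - 2*v**3 + 2*v**2 + 6*v.
Then F(4) - F(2) = (-240552/35) - (-1556/35 + 4*sqrt(2)) = -238996/35 - 4*sqrt(2).

-238996/35 - 4*sqrt(2)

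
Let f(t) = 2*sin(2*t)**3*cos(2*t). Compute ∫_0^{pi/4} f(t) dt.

Let u = sin(2*t), so du = 2*cos(2*t) dt. When t = 0, u = 0; when t = pi/4, u = 1.
The integral becomes ∫ u**3 du from 0 to 1, with antiderivative u**4/4.
Back in t: F(t) = sin(2*t)**4/4.
Then F(pi/4) - F(0) = (1/4) - (0) = 1/4.

1/4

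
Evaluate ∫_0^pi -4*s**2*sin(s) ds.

16 - 4*pi**2

Integrate by parts twice (u = s^2, dv = -4*sin(s) ds).
An antiderivative is F(s) = 4*s**2*cos(s) - 8*s*sin(s) - 8*cos(s).
Then F(pi) - F(0) = (8 - 4*pi**2) - (-8) = 16 - 4*pi**2.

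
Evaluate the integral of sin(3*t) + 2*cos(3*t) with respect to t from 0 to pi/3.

An antiderivative is F(t) = 2*sin(3*t)/3 - cos(3*t)/3.
Then F(pi/3) - F(0) = (1/3) - (-1/3) = 2/3.

2/3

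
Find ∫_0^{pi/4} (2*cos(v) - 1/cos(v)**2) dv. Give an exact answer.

-1 + sqrt(2)

An antiderivative is F(v) = 2*sin(v) - tan(v).
Then F(pi/4) - F(0) = (-1 + sqrt(2)) - (0) = -1 + sqrt(2).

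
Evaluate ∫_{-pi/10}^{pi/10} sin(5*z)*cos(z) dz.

0

Use the identity sin(5*z)cos(z) = [sin(6*z) + sin(4*z)]/2.
An antiderivative is F(z) = -cos(4*z)/8 - cos(6*z)/12.
Then F(pi/10) - F(-pi/10) = (1/96 - sqrt(5)/96) - (1/96 - sqrt(5)/96) = 0.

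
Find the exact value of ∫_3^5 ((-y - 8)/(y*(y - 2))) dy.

-9*log(3) + 4*log(5)

Factor the denominator: y**2 - 2*y = y(y - 2).
Partial fractions: (-y - 8)/(y*(y - 2)) = 4/y - 5/(y - 2).
An antiderivative is F(y) = 4*log(y) - 5*log(y - 2).
Then F(5) - F(3) = (-5*log(3) + 4*log(5)) - (log(81)) = -9*log(3) + 4*log(5).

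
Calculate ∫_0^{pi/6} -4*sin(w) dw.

-4 + 2*sqrt(3)

An antiderivative is F(w) = 4*cos(w).
Then F(pi/6) - F(0) = (2*sqrt(3)) - (4) = -4 + 2*sqrt(3).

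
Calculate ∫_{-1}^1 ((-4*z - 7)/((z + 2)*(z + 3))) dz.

Factor the denominator: z**2 + 5*z + 6 = (z + 3)(z + 2).
Partial fractions: (-4*z - 7)/((z + 2)*(z + 3)) = -5/(z + 3) + 1/(z + 2).
An antiderivative is F(z) = log(z + 2) - 5*log(z + 3).
Then F(1) - F(-1) = (-10*log(2) + log(3)) - (-log(32)) = log(3/32).

log(3/32)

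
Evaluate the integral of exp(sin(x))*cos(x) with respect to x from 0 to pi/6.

-1 + exp(1/2)

Let u = sin(x), so du = cos(x) dx. When x = 0, u = 0; when x = pi/6, u = 1/2.
The integral becomes ∫ exp(u) du from 0 to 1/2, with antiderivative exp(u).
Back in x: F(x) = exp(sin(x)).
Then F(pi/6) - F(0) = (exp(1/2)) - (1) = -1 + exp(1/2).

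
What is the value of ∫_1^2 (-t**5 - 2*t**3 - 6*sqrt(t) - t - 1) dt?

-33/2 - 8*sqrt(2)

By the power rule, an antiderivative is F(t) = -t**6/6 - t**4/2 - 4*t**(3/2) - t**2/2 - t.
Then F(2) - F(1) = (-68/3 - 8*sqrt(2)) - (-37/6) = -33/2 - 8*sqrt(2).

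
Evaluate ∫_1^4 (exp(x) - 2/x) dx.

-log(16) - exp(1) + exp(4)

An antiderivative is F(x) = exp(x) - 2*log(x).
Then F(4) - F(1) = (-log(16) + exp(4)) - (exp(1)) = -log(16) - exp(1) + exp(4).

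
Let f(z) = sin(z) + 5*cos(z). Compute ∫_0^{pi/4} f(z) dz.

1 + 2*sqrt(2)

An antiderivative is F(z) = 5*sin(z) - cos(z).
Then F(pi/4) - F(0) = (2*sqrt(2)) - (-1) = 1 + 2*sqrt(2).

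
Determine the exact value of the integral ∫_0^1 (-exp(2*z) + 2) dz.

An antiderivative is F(z) = -exp(2*z)/2 + 2*z.
Then F(1) - F(0) = (2 - exp(2)/2) - (-1/2) = 5/2 - exp(2)/2.

5/2 - exp(2)/2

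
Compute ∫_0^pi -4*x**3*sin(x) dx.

Integrate by parts 3 times (u = x^3, dv = -4*sin(x) dx).
An antiderivative is F(x) = 4*x**3*cos(x) - 12*x**2*sin(x) - 24*x*cos(x) + 24*sin(x).
Then F(pi) - F(0) = (4*pi*(6 - pi**2)) - (0) = 4*pi*(6 - pi**2).

4*pi*(6 - pi**2)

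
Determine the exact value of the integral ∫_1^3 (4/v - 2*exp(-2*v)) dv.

-exp(-2) + exp(-6) + 4*log(3)

An antiderivative is F(v) = 4*log(v) + exp(-2*v).
Then F(3) - F(1) = (exp(-6) + 4*log(3)) - (exp(-2)) = -exp(-2) + exp(-6) + 4*log(3).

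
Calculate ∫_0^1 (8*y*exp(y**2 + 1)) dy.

Let u = y**2 + 1, so du = 2*y dy. When y = 0, u = 1; when y = 1, u = 2.
The integral becomes 4·∫ exp(u) du from 1 to 2, with antiderivative 4*exp(u).
Back in y: F(y) = 4*exp(y**2 + 1).
Then F(1) - F(0) = (4*exp(2)) - (4*exp(1)) = 4*exp(1)*(-1 + exp(1)).

4*E*(-1 + E)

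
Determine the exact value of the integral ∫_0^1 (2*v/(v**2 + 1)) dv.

log(2)

Let u = v**2 + 1, so du = 2*v dv. When v = 0, u = 1; when v = 1, u = 2.
The integral becomes ∫ 1/u du from 1 to 2, with antiderivative log(u).
Back in v: F(v) = log(v**2 + 1).
Then F(1) - F(0) = (log(2)) - (0) = log(2).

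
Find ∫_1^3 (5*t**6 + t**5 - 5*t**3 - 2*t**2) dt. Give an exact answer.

10958/7

By the power rule, an antiderivative is F(t) = 5*t**7/7 + t**6/6 - 5*t**4/4 - 2*t**3/3.
Then F(3) - F(1) = (43803/28) - (-29/28) = 10958/7.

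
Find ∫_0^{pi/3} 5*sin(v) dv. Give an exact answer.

An antiderivative is F(v) = -5*cos(v).
Then F(pi/3) - F(0) = (-5/2) - (-5) = 5/2.

5/2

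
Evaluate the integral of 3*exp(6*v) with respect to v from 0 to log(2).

Let u = exp(v), so du = exp(v) dv. When v = 0, u = 1; when v = log(2), u = 2.
The integral becomes 3·∫ u**5 du from 1 to 2, with antiderivative u**6/2.
Back in v: F(v) = exp(6*v)/2.
Then F(log(2)) - F(0) = (32) - (1/2) = 63/2.

63/2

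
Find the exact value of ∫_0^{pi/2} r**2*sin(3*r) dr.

-pi/9 - 2/27

Integrate by parts twice (u = r^2, dv = sin(3*r) dr).
An antiderivative is F(r) = -r**2*cos(3*r)/3 + 2*r*sin(3*r)/9 + 2*cos(3*r)/27.
Then F(pi/2) - F(0) = (-pi/9) - (2/27) = -pi/9 - 2/27.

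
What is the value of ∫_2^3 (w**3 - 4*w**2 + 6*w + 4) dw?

119/12

By the power rule, an antiderivative is F(w) = w**4/4 - 4*w**3/3 + 3*w**2 + 4*w.
Then F(3) - F(2) = (93/4) - (40/3) = 119/12.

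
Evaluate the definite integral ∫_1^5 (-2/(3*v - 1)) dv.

An antiderivative is F(v) = -2*log(3*v - 1)/3.
Then F(5) - F(1) = (-2*log(14)/3) - (-2*log(2)/3) = -2*log(7)/3.

-2*log(7)/3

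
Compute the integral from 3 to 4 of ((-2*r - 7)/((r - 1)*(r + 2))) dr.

Factor the denominator: r**2 + r - 2 = (r + 2)(r - 1).
Partial fractions: (-2*r - 7)/((r - 1)*(r + 2)) = 1/(r + 2) - 3/(r - 1).
An antiderivative is F(r) = -3*log(r - 1) + log(r + 2).
Then F(4) - F(3) = (log(2/9)) - (log(5/8)) = log(16/45).

log(16/45)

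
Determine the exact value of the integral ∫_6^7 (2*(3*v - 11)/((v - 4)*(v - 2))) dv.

-11*log(2) + log(3) + 5*log(5)

Factor the denominator: v**2 - 6*v + 8 = (v - 2)(v - 4).
Partial fractions: 2*(3*v - 11)/((v - 4)*(v - 2)) = 5/(v - 2) + 1/(v - 4).
An antiderivative is F(v) = log(v - 4) + 5*log(v - 2).
Then F(7) - F(6) = (log(3) + 5*log(5)) - (11*log(2)) = -11*log(2) + log(3) + 5*log(5).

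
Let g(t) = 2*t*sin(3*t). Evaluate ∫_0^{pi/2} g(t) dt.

Integrate by parts once (u = t, dv = 2*sin(3*t) dt).
An antiderivative is F(t) = -2*t*cos(3*t)/3 + 2*sin(3*t)/9.
Then F(pi/2) - F(0) = (-2/9) - (0) = -2/9.

-2/9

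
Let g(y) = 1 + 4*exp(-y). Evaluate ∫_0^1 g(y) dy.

An antiderivative is F(y) = y - 4*exp(-y).
Then F(1) - F(0) = (1 - 4*exp(-1)) - (-4) = 5 - 4*exp(-1).

5 - 4*exp(-1)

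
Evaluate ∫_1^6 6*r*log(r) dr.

-105/2 + 108*log(2) + 108*log(3)

Integrate by parts once (u = ln r, dv = 6*r dr).
An antiderivative is F(r) = 3*r**2*(2*log(r) - 1)/2.
Then F(6) - F(1) = (-54 + 108*log(2) + 108*log(3)) - (-3/2) = -105/2 + 108*log(2) + 108*log(3).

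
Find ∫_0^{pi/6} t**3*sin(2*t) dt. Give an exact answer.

-3*sqrt(3)/16 - pi**3/864 + sqrt(3)*pi**2/96 + pi/16

Integrate by parts 3 times (u = t^3, dv = sin(2*t) dt).
An antiderivative is F(t) = -t**3*cos(2*t)/2 + 3*t**2*sin(2*t)/4 + 3*t*cos(2*t)/4 - 3*sin(2*t)/8.
Then F(pi/6) - F(0) = (-3*sqrt(3)/16 - pi**3/864 + sqrt(3)*pi**2/96 + pi/16) - (0) = -3*sqrt(3)/16 - pi**3/864 + sqrt(3)*pi**2/96 + pi/16.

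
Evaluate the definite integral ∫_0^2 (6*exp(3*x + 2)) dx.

-2*(1 - exp(6))*exp(2)

Let u = 3*x + 2, so du = 3 dx. When x = 0, u = 2; when x = 2, u = 8.
The integral becomes 2·∫ exp(u) du from 2 to 8, with antiderivative 2*exp(u).
Back in x: F(x) = 2*exp(3*x + 2).
Then F(2) - F(0) = (2*exp(8)) - (2*exp(2)) = -2*(1 - exp(6))*exp(2).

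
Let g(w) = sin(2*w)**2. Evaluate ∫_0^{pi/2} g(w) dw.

Use the identity sin^2(2*w) = (1 - cos(4*w))/2.
An antiderivative is F(w) = w/2 - sin(4*w)/8.
Then F(pi/2) - F(0) = (pi/4) - (0) = pi/4.

pi/4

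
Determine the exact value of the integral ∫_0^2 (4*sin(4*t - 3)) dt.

Let u = 4*t - 3, so du = 4 dt. When t = 0, u = -3; when t = 2, u = 5.
The integral becomes ∫ sin(u) du from -3 to 5, with antiderivative -cos(u).
Back in t: F(t) = -cos(4*t - 3).
Then F(2) - F(0) = (-cos(5)) - (-cos(3)) = cos(3) - cos(5).

cos(3) - cos(5)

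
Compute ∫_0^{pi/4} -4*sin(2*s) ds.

-2

An antiderivative is F(s) = 2*cos(2*s).
Then F(pi/4) - F(0) = (0) - (2) = -2.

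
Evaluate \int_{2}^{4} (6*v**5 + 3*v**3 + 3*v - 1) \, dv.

4228

By the power rule, an antiderivative is F(v) = v**6 + 3*v**4/4 + 3*v**2/2 - v.
Then F(4) - F(2) = (4308) - (80) = 4228.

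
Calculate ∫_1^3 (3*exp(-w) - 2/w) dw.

An antiderivative is F(w) = -2*log(w) - 3*exp(-w).
Then F(3) - F(1) = (-2*log(3) - 3*exp(-3)) - (-3*exp(-1)) = -2*log(3) - 3*exp(-3) + 3*exp(-1).

-2*log(3) - 3*exp(-3) + 3*exp(-1)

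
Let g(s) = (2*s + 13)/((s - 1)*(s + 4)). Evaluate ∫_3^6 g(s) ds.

-4*log(2) + log(7) + 2*log(5)

Factor the denominator: s**2 + 3*s - 4 = (s + 4)(s - 1).
Partial fractions: (2*s + 13)/((s - 1)*(s + 4)) = -1/(s + 4) + 3/(s - 1).
An antiderivative is F(s) = 3*log(s - 1) - log(s + 4).
Then F(6) - F(3) = (log(25/2)) - (log(8/7)) = -4*log(2) + log(7) + 2*log(5).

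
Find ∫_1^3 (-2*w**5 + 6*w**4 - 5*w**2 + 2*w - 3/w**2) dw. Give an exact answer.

52/5

By the power rule, an antiderivative is F(w) = -w**6/3 + 6*w**5/5 - 5*w**3/3 + w**2 + 3/w.
Then F(3) - F(1) = (68/5) - (16/5) = 52/5.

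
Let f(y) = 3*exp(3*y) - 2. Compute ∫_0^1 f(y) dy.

An antiderivative is F(y) = exp(3*y) - 2*y.
Then F(1) - F(0) = (-2 + exp(3)) - (1) = -3 + exp(3).

-3 + exp(3)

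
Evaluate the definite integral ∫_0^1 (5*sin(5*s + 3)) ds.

Let u = 5*s + 3, so du = 5 ds. When s = 0, u = 3; when s = 1, u = 8.
The integral becomes ∫ sin(u) du from 3 to 8, with antiderivative -cos(u).
Back in s: F(s) = -cos(5*s + 3).
Then F(1) - F(0) = (-cos(8)) - (-cos(3)) = cos(3) - cos(8).

cos(3) - cos(8)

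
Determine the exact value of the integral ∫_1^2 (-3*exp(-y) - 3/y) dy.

-3*log(2) - 3*exp(-1) + 3*exp(-2)

An antiderivative is F(y) = -3*log(y) + 3*exp(-y).
Then F(2) - F(1) = (-3*log(2) + 3*exp(-2)) - (3*exp(-1)) = -3*log(2) - 3*exp(-1) + 3*exp(-2).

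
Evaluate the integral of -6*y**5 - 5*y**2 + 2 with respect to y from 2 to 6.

By the power rule, an antiderivative is F(y) = -y**6 - 5*y**3/3 + 2*y.
Then F(6) - F(2) = (-47004) - (-220/3) = -140792/3.

-140792/3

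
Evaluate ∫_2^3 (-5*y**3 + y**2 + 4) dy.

By the power rule, an antiderivative is F(y) = -5*y**4/4 + y**3/3 + 4*y.
Then F(3) - F(2) = (-321/4) - (-28/3) = -851/12.

-851/12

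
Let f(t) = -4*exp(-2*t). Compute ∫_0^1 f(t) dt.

-2 + 2*exp(-2)

An antiderivative is F(t) = 2*exp(-2*t).
Then F(1) - F(0) = (2*exp(-2)) - (2) = -2 + 2*exp(-2).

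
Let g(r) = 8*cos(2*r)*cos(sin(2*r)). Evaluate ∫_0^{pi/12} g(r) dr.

4*sin(1/2)

Let u = sin(2*r), so du = 2*cos(2*r) dr. When r = 0, u = 0; when r = pi/12, u = 1/2.
The integral becomes 4·∫ cos(u) du from 0 to 1/2, with antiderivative 4*sin(u).
Back in r: F(r) = 4*sin(sin(2*r)).
Then F(pi/12) - F(0) = (4*sin(1/2)) - (0) = 4*sin(1/2).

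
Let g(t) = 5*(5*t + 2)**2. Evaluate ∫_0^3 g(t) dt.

1635

Let u = 5*t + 2, so du = 5 dt. When t = 0, u = 2; when t = 3, u = 17.
The integral becomes ∫ u**2 du from 2 to 17, with antiderivative u**3/3.
Back in t: F(t) = (5*t + 2)**3/3.
Then F(3) - F(0) = (4913/3) - (8/3) = 1635.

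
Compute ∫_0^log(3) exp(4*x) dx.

Let u = exp(x), so du = exp(x) dx. When x = 0, u = 1; when x = log(3), u = 3.
The integral becomes ∫ u**3 du from 1 to 3, with antiderivative u**4/4.
Back in x: F(x) = exp(4*x)/4.
Then F(log(3)) - F(0) = (81/4) - (1/4) = 20.

20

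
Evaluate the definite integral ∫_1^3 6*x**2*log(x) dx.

-52/3 + 54*log(3)

Integrate by parts once (u = ln x, dv = 6*x**2 dx).
An antiderivative is F(x) = 2*x**3*(3*log(x) - 1)/3.
Then F(3) - F(1) = (-18 + 54*log(3)) - (-2/3) = -52/3 + 54*log(3).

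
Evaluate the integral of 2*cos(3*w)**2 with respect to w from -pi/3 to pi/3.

2*pi/3

Use the identity cos^2(3*w) = (1 + cos(6*w))/2.
An antiderivative is F(w) = w + sin(6*w)/6.
Then F(pi/3) - F(-pi/3) = (pi/3) - (-pi/3) = 2*pi/3.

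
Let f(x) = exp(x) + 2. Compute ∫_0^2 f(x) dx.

3 + exp(2)

An antiderivative is F(x) = 2*x + exp(x).
Then F(2) - F(0) = (4 + exp(2)) - (1) = 3 + exp(2).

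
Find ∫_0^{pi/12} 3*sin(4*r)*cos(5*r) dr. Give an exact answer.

Use the identity sin(4*r)cos(5*r) = [sin(9*r) + sin(-r)]/2.
An antiderivative is F(r) = 3*cos(r)/2 - cos(9*r)/6.
Then F(pi/12) - F(0) = (11*sqrt(2)/24 + 3*sqrt(6)/8) - (4/3) = -4/3 + 11*sqrt(2)/24 + 3*sqrt(6)/8.

-4/3 + 11*sqrt(2)/24 + 3*sqrt(6)/8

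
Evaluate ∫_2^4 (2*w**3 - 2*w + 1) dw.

110

By the power rule, an antiderivative is F(w) = w**4/2 - w**2 + w.
Then F(4) - F(2) = (116) - (6) = 110.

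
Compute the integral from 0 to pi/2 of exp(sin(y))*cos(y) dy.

Let u = sin(y), so du = cos(y) dy. When y = 0, u = 0; when y = pi/2, u = 1.
The integral becomes ∫ exp(u) du from 0 to 1, with antiderivative exp(u).
Back in y: F(y) = exp(sin(y)).
Then F(pi/2) - F(0) = (E) - (1) = -1 + E.

-1 + E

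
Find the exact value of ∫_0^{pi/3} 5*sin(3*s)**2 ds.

Use the identity sin^2(3*s) = (1 - cos(6*s))/2.
An antiderivative is F(s) = 5*s/2 - 5*sin(6*s)/12.
Then F(pi/3) - F(0) = (5*pi/6) - (0) = 5*pi/6.

5*pi/6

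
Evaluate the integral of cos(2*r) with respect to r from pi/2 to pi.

An antiderivative is F(r) = sin(2*r)/2.
Then F(pi) - F(pi/2) = (0) - (0) = 0.

0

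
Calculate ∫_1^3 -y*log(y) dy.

2 - 9*log(3)/2

Integrate by parts once (u = ln y, dv = -y dy).
An antiderivative is F(y) = -y**2*(2*log(y) - 1)/4.
Then F(3) - F(1) = (9/4 - 9*log(3)/2) - (1/4) = 2 - 9*log(3)/2.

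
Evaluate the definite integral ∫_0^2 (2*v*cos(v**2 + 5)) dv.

Let u = v**2 + 5, so du = 2*v dv. When v = 0, u = 5; when v = 2, u = 9.
The integral becomes ∫ cos(u) du from 5 to 9, with antiderivative sin(u).
Back in v: F(v) = sin(v**2 + 5).
Then F(2) - F(0) = (sin(9)) - (sin(5)) = sin(9) - sin(5).

sin(9) - sin(5)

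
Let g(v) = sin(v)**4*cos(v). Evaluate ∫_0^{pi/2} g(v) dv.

1/5

Let u = sin(v), so du = cos(v) dv. When v = 0, u = 0; when v = pi/2, u = 1.
The integral becomes ∫ u**4 du from 0 to 1, with antiderivative u**5/5.
Back in v: F(v) = sin(v)**5/5.
Then F(pi/2) - F(0) = (1/5) - (0) = 1/5.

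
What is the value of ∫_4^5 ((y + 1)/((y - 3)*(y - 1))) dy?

Factor the denominator: y**2 - 4*y + 3 = (y - 1)(y - 3).
Partial fractions: (y + 1)/((y - 3)*(y - 1)) = -1/(y - 1) + 2/(y - 3).
An antiderivative is F(y) = 2*log(y - 3) - log(y - 1).
Then F(5) - F(4) = (0) - (-log(3)) = log(3).

log(3)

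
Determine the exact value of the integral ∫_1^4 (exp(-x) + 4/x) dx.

-exp(-4) + exp(-1) + 8*log(2)

An antiderivative is F(x) = 4*log(x) - exp(-x).
Then F(4) - F(1) = (-exp(-4) + 8*log(2)) - (-exp(-1)) = -exp(-4) + exp(-1) + 8*log(2).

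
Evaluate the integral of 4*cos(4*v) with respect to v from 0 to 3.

Let u = 4*v, so du = 4 dv. When v = 0, u = 0; when v = 3, u = 12.
The integral becomes ∫ cos(u) du from 0 to 12, with antiderivative sin(u).
Back in v: F(v) = sin(4*v).
Then F(3) - F(0) = (sin(12)) - (0) = sin(12).

sin(12)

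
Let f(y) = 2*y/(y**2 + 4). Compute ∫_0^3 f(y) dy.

log(13/4)

Let u = y**2 + 4, so du = 2*y dy. When y = 0, u = 4; when y = 3, u = 13.
The integral becomes ∫ 1/u du from 4 to 13, with antiderivative log(u).
Back in y: F(y) = log(y**2 + 4).
Then F(3) - F(0) = (log(13)) - (log(4)) = log(13/4).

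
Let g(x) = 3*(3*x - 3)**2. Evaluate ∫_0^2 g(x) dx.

18

Let u = 3*x - 3, so du = 3 dx. When x = 0, u = -3; when x = 2, u = 3.
The integral becomes ∫ u**2 du from -3 to 3, with antiderivative u**3/3.
Back in x: F(x) = (3*x - 3)**3/3.
Then F(2) - F(0) = (9) - (-9) = 18.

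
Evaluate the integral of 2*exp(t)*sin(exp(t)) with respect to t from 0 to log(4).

Let u = exp(t), so du = exp(t) dt. When t = 0, u = 1; when t = log(4), u = 4.
The integral becomes 2·∫ sin(u) du from 1 to 4, with antiderivative -2*cos(u).
Back in t: F(t) = -2*cos(exp(t)).
Then F(log(4)) - F(0) = (-2*cos(4)) - (-2*cos(1)) = 2*cos(1) - 2*cos(4).

2*cos(1) - 2*cos(4)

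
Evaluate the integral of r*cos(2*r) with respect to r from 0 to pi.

0

Integrate by parts once (u = r, dv = cos(2*r) dr).
An antiderivative is F(r) = r*sin(2*r)/2 + cos(2*r)/4.
Then F(pi) - F(0) = (1/4) - (1/4) = 0.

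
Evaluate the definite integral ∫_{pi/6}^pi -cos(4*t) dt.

An antiderivative is F(t) = -sin(4*t)/4.
Then F(pi) - F(pi/6) = (0) - (-sqrt(3)/8) = sqrt(3)/8.

sqrt(3)/8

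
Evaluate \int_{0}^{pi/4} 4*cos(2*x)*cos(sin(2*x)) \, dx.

Let u = sin(2*x), so du = 2*cos(2*x) dx. When x = 0, u = 0; when x = pi/4, u = 1.
The integral becomes 2·∫ cos(u) du from 0 to 1, with antiderivative 2*sin(u).
Back in x: F(x) = 2*sin(sin(2*x)).
Then F(pi/4) - F(0) = (2*sin(1)) - (0) = 2*sin(1).

2*sin(1)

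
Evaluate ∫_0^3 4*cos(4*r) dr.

sin(12)

Let u = 4*r, so du = 4 dr. When r = 0, u = 0; when r = 3, u = 12.
The integral becomes ∫ cos(u) du from 0 to 12, with antiderivative sin(u).
Back in r: F(r) = sin(4*r).
Then F(3) - F(0) = (sin(12)) - (0) = sin(12).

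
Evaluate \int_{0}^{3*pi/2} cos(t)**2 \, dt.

Use the identity cos^2(t) = (1 + cos(2*t))/2.
An antiderivative is F(t) = t/2 + sin(2*t)/4.
Then F(3*pi/2) - F(0) = (3*pi/4) - (0) = 3*pi/4.

3*pi/4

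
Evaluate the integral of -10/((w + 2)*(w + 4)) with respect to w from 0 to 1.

-5*log(3) - 5*log(2) + 5*log(5)

Factor the denominator: w**2 + 6*w + 8 = (w + 4)(w + 2).
Partial fractions: -10/((w + 2)*(w + 4)) = 5/(w + 4) - 5/(w + 2).
An antiderivative is F(w) = -5*log(w + 2) + 5*log(w + 4).
Then F(1) - F(0) = (-5*log(3) + 5*log(5)) - (log(32)) = -5*log(3) - 5*log(2) + 5*log(5).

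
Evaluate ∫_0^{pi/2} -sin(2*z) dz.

An antiderivative is F(z) = cos(2*z)/2.
Then F(pi/2) - F(0) = (-1/2) - (1/2) = -1.

-1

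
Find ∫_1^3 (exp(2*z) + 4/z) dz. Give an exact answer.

-exp(2)/2 + log(81) + exp(6)/2

An antiderivative is F(z) = exp(2*z)/2 + 4*log(z).
Then F(3) - F(1) = (log(81) + exp(6)/2) - (exp(2)/2) = -exp(2)/2 + log(81) + exp(6)/2.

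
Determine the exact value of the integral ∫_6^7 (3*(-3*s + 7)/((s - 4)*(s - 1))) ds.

-9*log(3) + log(2) + 4*log(5)

Factor the denominator: s**2 - 5*s + 4 = (s - 1)(s - 4).
Partial fractions: 3*(-3*s + 7)/((s - 4)*(s - 1)) = -4/(s - 1) - 5/(s - 4).
An antiderivative is F(s) = -5*log(s - 4) - 4*log(s - 1).
Then F(7) - F(6) = (-9*log(3) - 4*log(2)) - (-4*log(5) - 5*log(2)) = -9*log(3) + log(2) + 4*log(5).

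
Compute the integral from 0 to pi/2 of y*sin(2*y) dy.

Integrate by parts once (u = y, dv = sin(2*y) dy).
An antiderivative is F(y) = -y*cos(2*y)/2 + sin(2*y)/4.
Then F(pi/2) - F(0) = (pi/4) - (0) = pi/4.

pi/4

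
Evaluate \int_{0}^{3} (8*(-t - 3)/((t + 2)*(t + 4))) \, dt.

Factor the denominator: t**2 + 6*t + 8 = (t + 4)(t + 2).
Partial fractions: 8*(-t - 3)/((t + 2)*(t + 4)) = -4/(t + 4) - 4/(t + 2).
An antiderivative is F(t) = -4*log(t + 2) - 4*log(t + 4).
Then F(3) - F(0) = (-4*log(7) - 4*log(5)) - (-12*log(2)) = -4*log(7) - 4*log(5) + 12*log(2).

-4*log(7) - 4*log(5) + 12*log(2)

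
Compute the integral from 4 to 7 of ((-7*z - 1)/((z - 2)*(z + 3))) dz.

-7*log(5) - log(2) + 4*log(7)

Factor the denominator: z**2 + z - 6 = (z + 3)(z - 2).
Partial fractions: (-7*z - 1)/((z - 2)*(z + 3)) = -4/(z + 3) - 3/(z - 2).
An antiderivative is F(z) = -3*log(z - 2) - 4*log(z + 3).
Then F(7) - F(4) = (-7*log(5) - 4*log(2)) - (-4*log(7) - 3*log(2)) = -7*log(5) - log(2) + 4*log(7).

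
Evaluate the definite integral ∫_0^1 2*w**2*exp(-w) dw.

Integrate by parts twice (u = w^2, dv = 2*exp(-w) dw).
An antiderivative is F(w) = (-2*w**2 - 4*w - 4)*exp(-w).
Then F(1) - F(0) = (-10*exp(-1)) - (-4) = 4 - 10*exp(-1).

4 - 10*exp(-1)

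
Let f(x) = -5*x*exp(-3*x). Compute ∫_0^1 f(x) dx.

-5/9 + 20*exp(-3)/9

Integrate by parts once (u = x, dv = -5*exp(-3*x) dx).
An antiderivative is F(x) = (15*x + 5)*exp(-3*x)/9.
Then F(1) - F(0) = (20*exp(-3)/9) - (5/9) = -5/9 + 20*exp(-3)/9.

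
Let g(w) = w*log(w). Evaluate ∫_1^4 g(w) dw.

-15/4 + 16*log(2)

Integrate by parts once (u = ln w, dv = w dw).
An antiderivative is F(w) = w**2*(2*log(w) - 1)/4.
Then F(4) - F(1) = (-4 + 16*log(2)) - (-1/4) = -15/4 + 16*log(2).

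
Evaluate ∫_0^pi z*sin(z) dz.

Integrate by parts once (u = z, dv = sin(z) dz).
An antiderivative is F(z) = -z*cos(z) + sin(z).
Then F(pi) - F(0) = (pi) - (0) = pi.

pi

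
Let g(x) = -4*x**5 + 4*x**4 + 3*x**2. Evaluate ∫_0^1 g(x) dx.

By the power rule, an antiderivative is F(x) = -2*x**6/3 + 4*x**5/5 + x**3.
Then F(1) - F(0) = (17/15) - (0) = 17/15.

17/15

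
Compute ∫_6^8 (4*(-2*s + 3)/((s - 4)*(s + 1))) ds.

-8*log(3) - 4*log(2) + 4*log(7)

Factor the denominator: s**2 - 3*s - 4 = (s + 1)(s - 4).
Partial fractions: 4*(-2*s + 3)/((s - 4)*(s + 1)) = -4/(s + 1) - 4/(s - 4).
An antiderivative is F(s) = -4*log(s - 4) - 4*log(s + 1).
Then F(8) - F(6) = (-8*log(3) - 8*log(2)) - (-4*log(7) - 4*log(2)) = -8*log(3) - 4*log(2) + 4*log(7).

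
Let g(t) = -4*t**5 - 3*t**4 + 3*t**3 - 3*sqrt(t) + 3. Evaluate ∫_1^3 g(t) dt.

-8438/15 - 6*sqrt(3)

By the power rule, an antiderivative is F(t) = -2*t**6/3 - 3*t**5/5 + 3*t**4/4 - 2*t**(3/2) + 3*t.
Then F(3) - F(1) = (-11241/20 - 6*sqrt(3)) - (29/60) = -8438/15 - 6*sqrt(3).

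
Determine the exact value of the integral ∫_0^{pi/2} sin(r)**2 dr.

Use the identity sin^2(r) = (1 - cos(2*r))/2.
An antiderivative is F(r) = r/2 - sin(2*r)/4.
Then F(pi/2) - F(0) = (pi/4) - (0) = pi/4.

pi/4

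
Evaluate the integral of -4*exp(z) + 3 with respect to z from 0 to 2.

10 - 4*exp(2)

An antiderivative is F(z) = 3*z - 4*exp(z).
Then F(2) - F(0) = (6 - 4*exp(2)) - (-4) = 10 - 4*exp(2).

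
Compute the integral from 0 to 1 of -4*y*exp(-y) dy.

-4 + 8*exp(-1)

Integrate by parts once (u = y, dv = -4*exp(-y) dy).
An antiderivative is F(y) = (4*y + 4)*exp(-y).
Then F(1) - F(0) = (8*exp(-1)) - (4) = -4 + 8*exp(-1).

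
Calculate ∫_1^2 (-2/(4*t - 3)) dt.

An antiderivative is F(t) = -log(4*t - 3)/2.
Then F(2) - F(1) = (-log(5)/2) - (0) = -log(5)/2.

-log(5)/2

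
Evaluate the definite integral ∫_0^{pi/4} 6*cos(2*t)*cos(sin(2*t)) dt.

Let u = sin(2*t), so du = 2*cos(2*t) dt. When t = 0, u = 0; when t = pi/4, u = 1.
The integral becomes 3·∫ cos(u) du from 0 to 1, with antiderivative 3*sin(u).
Back in t: F(t) = 3*sin(sin(2*t)).
Then F(pi/4) - F(0) = (3*sin(1)) - (0) = 3*sin(1).

3*sin(1)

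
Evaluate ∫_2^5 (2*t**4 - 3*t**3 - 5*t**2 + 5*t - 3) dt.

By the power rule, an antiderivative is F(t) = 2*t**5/5 - 3*t**4/4 - 5*t**3/3 + 5*t**2/2 - 3*t.
Then F(5) - F(2) = (7445/12) - (-128/15) = 12579/20.

12579/20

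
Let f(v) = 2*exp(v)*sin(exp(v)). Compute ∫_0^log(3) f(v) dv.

2*cos(1) - 2*cos(3)

Let u = exp(v), so du = exp(v) dv. When v = 0, u = 1; when v = log(3), u = 3.
The integral becomes 2·∫ sin(u) du from 1 to 3, with antiderivative -2*cos(u).
Back in v: F(v) = -2*cos(exp(v)).
Then F(log(3)) - F(0) = (-2*cos(3)) - (-2*cos(1)) = 2*cos(1) - 2*cos(3).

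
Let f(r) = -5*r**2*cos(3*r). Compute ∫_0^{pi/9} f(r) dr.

Integrate by parts twice (u = r^2, dv = -5*cos(3*r) dr).
An antiderivative is F(r) = -5*r**2*sin(3*r)/3 - 10*r*cos(3*r)/9 + 10*sin(3*r)/27.
Then F(pi/9) - F(0) = (-5*pi/81 - 5*sqrt(3)*pi**2/486 + 5*sqrt(3)/27) - (0) = -5*pi/81 - 5*sqrt(3)*pi**2/486 + 5*sqrt(3)/27.

-5*pi/81 - 5*sqrt(3)*pi**2/486 + 5*sqrt(3)/27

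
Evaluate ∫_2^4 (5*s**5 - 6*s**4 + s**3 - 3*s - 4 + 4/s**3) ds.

By the power rule, an antiderivative is F(s) = 5*s**6/6 - 6*s**5/5 + s**4/4 - 3*s**2/2 - 4*s - 2/s**2.
Then F(4) - F(2) = (265009/120) - (133/30) = 88159/40.

88159/40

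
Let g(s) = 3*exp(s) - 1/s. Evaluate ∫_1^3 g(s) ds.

An antiderivative is F(s) = 3*exp(s) - log(s).
Then F(3) - F(1) = (-log(3) + 3*exp(3)) - (3*exp(1)) = -3*exp(1) - log(3) + 3*exp(3).

-3*exp(1) - log(3) + 3*exp(3)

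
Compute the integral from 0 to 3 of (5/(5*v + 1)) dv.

log(16)

Let u = 5*v + 1, so du = 5 dv. When v = 0, u = 1; when v = 3, u = 16.
The integral becomes ∫ 1/u du from 1 to 16, with antiderivative log(u).
Back in v: F(v) = log(5*v + 1).
Then F(3) - F(0) = (log(16)) - (0) = log(16).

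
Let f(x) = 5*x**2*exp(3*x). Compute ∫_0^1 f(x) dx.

-10/27 + 25*exp(3)/27

Integrate by parts twice (u = x^2, dv = 5*exp(3*x) dx).
An antiderivative is F(x) = (45*x**2 - 30*x + 10)*exp(3*x)/27.
Then F(1) - F(0) = (25*exp(3)/27) - (10/27) = -10/27 + 25*exp(3)/27.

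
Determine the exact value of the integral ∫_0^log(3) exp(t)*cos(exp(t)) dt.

-sin(1) + sin(3)

Let u = exp(t), so du = exp(t) dt. When t = 0, u = 1; when t = log(3), u = 3.
The integral becomes ∫ cos(u) du from 1 to 3, with antiderivative sin(u).
Back in t: F(t) = sin(exp(t)).
Then F(log(3)) - F(0) = (sin(3)) - (sin(1)) = -sin(1) + sin(3).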